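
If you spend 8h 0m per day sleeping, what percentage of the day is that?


Time: 480 minutes
Day: 1440 minutes
Percentage = (480/1440) × 100 ≈ 33.3%

33.3%


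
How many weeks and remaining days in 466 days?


Weeks: 466 ÷ 7 = 66 remainder 4

66 weeks 4 days


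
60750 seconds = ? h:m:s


Hours: 60750 ÷ 3600 = 16 remainder 3150
Minutes: 3150 ÷ 60 = 52 remainder 30
Seconds: 30

16h 52m 30s


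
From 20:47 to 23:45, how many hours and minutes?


2h 58m

End time in minutes: 23×60 + 45 = 1425
Start time in minutes: 20×60 + 47 = 1247
Difference = 1425 - 1247 = 178 minutes
= 2 hours 58 minutes


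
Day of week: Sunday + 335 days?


Start: Sunday (index 6)
(6 + 335) mod 7
= 341 mod 7
= 5
Index 5 → Saturday

Saturday


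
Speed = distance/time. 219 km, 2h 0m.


Distance: 219 km
Time: 2 hours
Speed = 219 / 2 = 109.5 km/h

109.5 km/h


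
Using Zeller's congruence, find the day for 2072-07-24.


Zeller's congruence:
q=24, m=7, k=72, j=20
h = (24 + ⌊13×8/5⌋ + 72 + ⌊72/4⌋ + ⌊20/4⌋ - 2×20) mod 7
= (24 + 20 + 72 + 18 + 5 - 40) mod 7
= 99 mod 7 = 1
h=1 → Sunday

Sunday


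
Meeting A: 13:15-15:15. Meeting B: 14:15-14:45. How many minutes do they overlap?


30 minutes

Meeting A: 795-915 (in minutes from midnight)
Meeting B: 855-885
Overlap start = max(795, 855) = 855
Overlap end = min(915, 885) = 885
Overlap = max(0, 885 - 855) = 30 min


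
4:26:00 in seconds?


Hours: 4 × 3600 = 14400
Minutes: 26 × 60 = 1560
Seconds: 0
Total = 14400 + 1560 + 0 = 15960

15960 seconds


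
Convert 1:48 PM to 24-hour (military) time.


13:48

Input: 1:48 PM
PM: 1 + 12 = 13


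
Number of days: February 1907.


Month: February (month 2)
February: 28 or 29 (leap year)
1907 leap year? No

28 days


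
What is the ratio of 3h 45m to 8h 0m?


Duration 1: 225 minutes
Duration 2: 480 minutes
Ratio = 225:480
GCD = 15
Simplified = 15:32
As a decimal: 15/32 ≈ 0.47

15:32 (0.47)


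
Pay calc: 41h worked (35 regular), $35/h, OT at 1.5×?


Regular: 35h × $35 = $1225.00
Overtime: 41 - 35 = 6h
OT pay: 6h × $35 × 1.5 = $315.00
Total = $1225.00 + $315.00 = $1540.00

$1540.00


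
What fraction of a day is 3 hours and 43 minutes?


0.1549 (15.49%)

Total minutes: 3×60 + 43 = 223
Day = 24×60 = 1440 minutes
Fraction = 223/1440 ≈ 0.1549
As a percentage: 223/1440 × 100 ≈ 15.49%


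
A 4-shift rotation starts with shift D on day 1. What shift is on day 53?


Shifts: A, B, C, D
Start: D (index 3)
Day 53: (3 + 53 - 1) mod 4
= 55 mod 4
= 3
Index 3 → shift D

Shift D


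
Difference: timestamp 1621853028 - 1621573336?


279692 seconds (77.7 hours / 3.24 days)

Difference = 1621853028 - 1621573336 = 279692 seconds
In hours: 279692 / 3600 ≈ 77.7
In days: 279692 / 86400 ≈ 3.24


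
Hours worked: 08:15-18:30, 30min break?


9h 45m (585 minutes)

Total time = (18×60+30) - (8×60+15)
= 1110 - 495 = 615 min
Minus break: 615 - 30 = 585 min
= 9h 45m


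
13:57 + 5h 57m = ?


19:54

Start: 837 minutes from midnight
Add: 357 minutes
Total: 1194 minutes
Hours: 1194 ÷ 60 = 19 remainder 54


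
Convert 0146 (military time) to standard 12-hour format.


1:46 AM

Hour: 1
1 < 12 → AM


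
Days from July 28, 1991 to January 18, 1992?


From July 28, 1991 to January 18, 1992
Rest of July 1991: 31 - 28 = 3
Full months: August 31, September 30, October 31, November 30, December 31
Days into January 1992: 18
Total = 3 + 31 + 30 + 31 + 30 + 31 + 18 = 174 days

174 days


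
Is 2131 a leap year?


Rules: divisible by 4 AND (not by 100 OR by 400)
2131 ÷ 4 = 532 remainder 3 → not divisible by 4
Not divisible by 4 → not a leap year

No


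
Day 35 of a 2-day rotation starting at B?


Shift B

Shifts: A, B
Start: B (index 1)
Day 35: (1 + 35 - 1) mod 2
= 35 mod 2
= 1
Index 1 → shift B


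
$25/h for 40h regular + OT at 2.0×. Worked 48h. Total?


Regular: 40h × $25 = $1000.00
Overtime: 48 - 40 = 8h
OT pay: 8h × $25 × 2.0 = $400.00
Total = $1000.00 + $400.00 = $1400.00

$1400.00


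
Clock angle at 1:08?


Hour hand = 1×30 + 8×0.5 = 34.0°
Minute hand = 8×6 = 48°
Difference = |34.0 - 48| = 14.0°

14.0°


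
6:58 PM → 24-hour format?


18:58

Input: 6:58 PM
PM: 6 + 12 = 18


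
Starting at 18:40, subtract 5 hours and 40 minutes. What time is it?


Start: 1120 minutes from midnight
Subtract: 340 minutes
Remaining: 1120 - 340 = 780
Hours: 13, Minutes: 0

13:00


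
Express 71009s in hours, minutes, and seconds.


19h 43m 29s

Hours: 71009 ÷ 3600 = 19 remainder 2609
Minutes: 2609 ÷ 60 = 43 remainder 29
Seconds: 29


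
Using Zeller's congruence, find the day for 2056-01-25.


Tuesday

Zeller's congruence:
q=25, m=13, k=55, j=20
h = (25 + ⌊13×14/5⌋ + 55 + ⌊55/4⌋ + ⌊20/4⌋ - 2×20) mod 7
= (25 + 36 + 55 + 13 + 5 - 40) mod 7
= 94 mod 7 = 3
h=3 → Tuesday


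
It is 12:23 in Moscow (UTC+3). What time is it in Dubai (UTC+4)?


Time difference = UTC+4 - UTC+3 = +1 hours
New hour = (12 + 1) mod 24
= 13 mod 24 = 13
Minutes unchanged → 13:23

13:23


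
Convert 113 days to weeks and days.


Weeks: 113 ÷ 7 = 16 remainder 1

16 weeks 1 days


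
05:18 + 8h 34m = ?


Start: 318 minutes from midnight
Add: 514 minutes
Total: 832 minutes
Hours: 832 ÷ 60 = 13 remainder 52

13:52


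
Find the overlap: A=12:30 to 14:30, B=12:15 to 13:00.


Meeting A: 750-870 (in minutes from midnight)
Meeting B: 735-780
Overlap start = max(750, 735) = 750
Overlap end = min(870, 780) = 780
Overlap = max(0, 780 - 750) = 30 min

30 minutes


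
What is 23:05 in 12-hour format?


11:05 PM

Hour: 23
23 - 12 = 11 → PM


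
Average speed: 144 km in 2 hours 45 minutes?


Distance: 144 km
Time: 2h 45m = 165 min = 165/60 = 11/4 hours
Speed = 144 ÷ (11/4) = 144 × 4 / 11 = 576/11 ≈ 52.4 km/h

52.4 km/h


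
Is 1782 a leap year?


Rules: divisible by 4 AND (not by 100 OR by 400)
1782 ÷ 4 = 445 remainder 2 → not divisible by 4
Not divisible by 4 → not a leap year

No


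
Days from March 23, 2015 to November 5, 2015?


227 days

From March 23, 2015 to November 5, 2015
Rest of March 2015: 31 - 23 = 8
Full months: April 30, May 31, June 30, July 31, August 31, September 30, October 31
Days into November 2015: 5
Total = 8 + 30 + 31 + 30 + 31 + 31 + 30 + 31 + 5 = 227 days


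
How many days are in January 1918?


Month: January (month 1)
January has 31 days

31 days


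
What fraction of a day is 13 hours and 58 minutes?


Total minutes: 13×60 + 58 = 838
Day = 24×60 = 1440 minutes
Fraction = 838/1440 ≈ 0.5819
As a percentage: 838/1440 × 100 ≈ 58.19%

0.5819 (58.19%)


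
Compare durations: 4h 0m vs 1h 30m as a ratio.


Duration 1: 240 minutes
Duration 2: 90 minutes
Ratio = 240:90
GCD = 30
Simplified = 8:3
As a decimal: 8/3 ≈ 2.67

8:3 (2.67)


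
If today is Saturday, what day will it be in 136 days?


Tuesday

Start: Saturday (index 5)
(5 + 136) mod 7
= 141 mod 7
= 1
Index 1 → Tuesday


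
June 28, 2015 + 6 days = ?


Start: June 28, 2015
Add 6 days
June 28 → July 1: 30 - 28 + 1 = 3 days (6 - 3 = 3 left)
July 1 + 3 = July 4, 2015

July 4, 2015


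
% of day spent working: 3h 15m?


Time: 195 minutes
Day: 1440 minutes
Percentage = (195/1440) × 100 ≈ 13.5%

13.5%


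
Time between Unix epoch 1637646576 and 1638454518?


807942 seconds (224.4 hours / 9.35 days)

Difference = 1638454518 - 1637646576 = 807942 seconds
In hours: 807942 / 3600 ≈ 224.4
In days: 807942 / 86400 ≈ 9.35


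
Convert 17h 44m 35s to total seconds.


63875 seconds

Hours: 17 × 3600 = 61200
Minutes: 44 × 60 = 2640
Seconds: 35
Total = 61200 + 2640 + 35 = 63875


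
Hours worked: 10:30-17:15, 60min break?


5h 45m (345 minutes)

Total time = (17×60+15) - (10×60+30)
= 1035 - 630 = 405 min
Minus break: 405 - 60 = 345 min
= 5h 45m


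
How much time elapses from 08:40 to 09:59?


1h 19m

End time in minutes: 9×60 + 59 = 599
Start time in minutes: 8×60 + 40 = 520
Difference = 599 - 520 = 79 minutes
= 1 hours 19 minutes


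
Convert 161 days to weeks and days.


Weeks: 161 ÷ 7 = 23 remainder 0

23 weeks 0 days


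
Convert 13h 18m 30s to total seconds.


47910 seconds

Hours: 13 × 3600 = 46800
Minutes: 18 × 60 = 1080
Seconds: 30
Total = 46800 + 1080 + 30 = 47910


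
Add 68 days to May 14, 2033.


Start: May 14, 2033
Add 68 days
May 14 → June 1: 31 - 14 + 1 = 18 days (68 - 18 = 50 left)
June 1 → July 1: 30 - 1 + 1 = 30 days (50 - 30 = 20 left)
July 1 + 20 = July 21, 2033

July 21, 2033


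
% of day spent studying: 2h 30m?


10.4%

Time: 150 minutes
Day: 1440 minutes
Percentage = (150/1440) × 100 ≈ 10.4%


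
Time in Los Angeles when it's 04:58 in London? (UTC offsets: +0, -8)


20:58 (previous day)

Time difference = UTC-8 - UTC+0 = -8 hours
New hour = (4 -8) mod 24
= -4 mod 24 = 20
Minutes unchanged → 20:58; -4 < 0 → previous day


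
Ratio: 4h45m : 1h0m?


Duration 1: 285 minutes
Duration 2: 60 minutes
Ratio = 285:60
GCD = 15
Simplified = 19:4
As a decimal: 19/4 = 4.75

19:4 (4.75)


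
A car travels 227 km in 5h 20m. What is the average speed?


42.6 km/h

Distance: 227 km
Time: 5h 20m = 320 min = 320/60 = 16/3 hours
Speed = 227 ÷ (16/3) = 227 × 3 / 16 = 681/16 ≈ 42.6 km/h


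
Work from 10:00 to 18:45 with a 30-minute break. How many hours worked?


Total time = (18×60+45) - (10×60+0)
= 1125 - 600 = 525 min
Minus break: 525 - 30 = 495 min
= 8h 15m

8h 15m (495 minutes)


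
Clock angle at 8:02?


131.0°

Hour hand = 8×30 + 2×0.5 = 241.0°
Minute hand = 2×6 = 12°
Difference = |241.0 - 12| = 229.0°
Since > 180°: 360 - 229.0 = 131.0°


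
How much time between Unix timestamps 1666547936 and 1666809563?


Difference = 1666809563 - 1666547936 = 261627 seconds
In hours: 261627 / 3600 ≈ 72.7
In days: 261627 / 86400 ≈ 3.03

261627 seconds (72.7 hours / 3.03 days)


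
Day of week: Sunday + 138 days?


Friday

Start: Sunday (index 6)
(6 + 138) mod 7
= 144 mod 7
= 4
Index 4 → Friday


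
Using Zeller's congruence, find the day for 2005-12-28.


Wednesday

Zeller's congruence:
q=28, m=12, k=5, j=20
h = (28 + ⌊13×13/5⌋ + 5 + ⌊5/4⌋ + ⌊20/4⌋ - 2×20) mod 7
= (28 + 33 + 5 + 1 + 5 - 40) mod 7
= 32 mod 7 = 4
h=4 → Wednesday


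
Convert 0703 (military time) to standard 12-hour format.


7:03 AM

Hour: 7
7 < 12 → AM


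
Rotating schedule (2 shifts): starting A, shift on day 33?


Shifts: A, B
Start: A (index 0)
Day 33: (0 + 33 - 1) mod 2
= 32 mod 2
= 0
Index 0 → shift A

Shift A


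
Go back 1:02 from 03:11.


Start: 191 minutes from midnight
Subtract: 62 minutes
Remaining: 191 - 62 = 129
Hours: 2, Minutes: 9

02:09


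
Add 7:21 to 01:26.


Start: 86 minutes from midnight
Add: 441 minutes
Total: 527 minutes
Hours: 527 ÷ 60 = 8 remainder 47

08:47


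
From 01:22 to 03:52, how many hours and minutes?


End time in minutes: 3×60 + 52 = 232
Start time in minutes: 1×60 + 22 = 82
Difference = 232 - 82 = 150 minutes
= 2 hours 30 minutes

2h 30m


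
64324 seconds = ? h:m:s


Hours: 64324 ÷ 3600 = 17 remainder 3124
Minutes: 3124 ÷ 60 = 52 remainder 4
Seconds: 4

17h 52m 4s


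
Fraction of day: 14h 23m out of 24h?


Total minutes: 14×60 + 23 = 863
Day = 24×60 = 1440 minutes
Fraction = 863/1440 ≈ 0.5993
As a percentage: 863/1440 × 100 ≈ 59.93%

0.5993 (59.93%)


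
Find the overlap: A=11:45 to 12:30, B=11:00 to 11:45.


Meeting A: 705-750 (in minutes from midnight)
Meeting B: 660-705
Overlap start = max(705, 660) = 705
Overlap end = min(750, 705) = 705
Overlap = max(0, 705 - 705) = 0 min

0 minutes


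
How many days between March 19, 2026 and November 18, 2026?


From March 19, 2026 to November 18, 2026
Rest of March 2026: 31 - 19 = 12
Full months: April 30, May 31, June 30, July 31, August 31, September 30, October 31
Days into November 2026: 18
Total = 12 + 30 + 31 + 30 + 31 + 31 + 30 + 31 + 18 = 244 days

244 days


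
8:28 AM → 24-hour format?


Input: 8:28 AM
AM hour stays: 8

08:28


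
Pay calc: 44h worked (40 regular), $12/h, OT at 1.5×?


Regular: 40h × $12 = $480.00
Overtime: 44 - 40 = 4h
OT pay: 4h × $12 × 1.5 = $72.00
Total = $480.00 + $72.00 = $552.00

$552.00


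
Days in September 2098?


Month: September (month 9)
September has 30 days

30 days


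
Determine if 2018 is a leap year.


Rules: divisible by 4 AND (not by 100 OR by 400)
2018 ÷ 4 = 504 remainder 2 → not divisible by 4
Not divisible by 4 → not a leap year

No


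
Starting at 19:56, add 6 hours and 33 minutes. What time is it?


02:29 (next day)

Start: 1196 minutes from midnight
Add: 393 minutes
Total: 1589 minutes
Hours: 1589 ÷ 60 = 26 remainder 29
26 ≥ 24 → 26 - 24 = 2 (next day)


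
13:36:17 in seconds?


48977 seconds

Hours: 13 × 3600 = 46800
Minutes: 36 × 60 = 2160
Seconds: 17
Total = 46800 + 2160 + 17 = 48977


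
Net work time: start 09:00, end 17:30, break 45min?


Total time = (17×60+30) - (9×60+0)
= 1050 - 540 = 510 min
Minus break: 510 - 45 = 465 min
= 7h 45m

7h 45m (465 minutes)


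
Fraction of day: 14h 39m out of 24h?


0.6104 (61.04%)

Total minutes: 14×60 + 39 = 879
Day = 24×60 = 1440 minutes
Fraction = 879/1440 ≈ 0.6104
As a percentage: 879/1440 × 100 ≈ 61.04%


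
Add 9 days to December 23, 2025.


January 1, 2026

Start: December 23, 2025
Add 9 days
December 23 → January 1: 31 - 23 + 1 = 9 days (9 - 9 = 0 left)
Land exactly on January 1, 2026


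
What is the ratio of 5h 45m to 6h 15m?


Duration 1: 345 minutes
Duration 2: 375 minutes
Ratio = 345:375
GCD = 15
Simplified = 23:25
As a decimal: 23/25 = 0.92

23:25 (0.92)


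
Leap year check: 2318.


No

Rules: divisible by 4 AND (not by 100 OR by 400)
2318 ÷ 4 = 579 remainder 2 → not divisible by 4
Not divisible by 4 → not a leap year


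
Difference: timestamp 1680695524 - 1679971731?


Difference = 1680695524 - 1679971731 = 723793 seconds
In hours: 723793 / 3600 ≈ 201.1
In days: 723793 / 86400 ≈ 8.38

723793 seconds (201.1 hours / 8.38 days)


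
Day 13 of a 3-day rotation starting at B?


Shift B

Shifts: A, B, C
Start: B (index 1)
Day 13: (1 + 13 - 1) mod 3
= 13 mod 3
= 1
Index 1 → shift B


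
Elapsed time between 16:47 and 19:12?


2h 25m

End time in minutes: 19×60 + 12 = 1152
Start time in minutes: 16×60 + 47 = 1007
Difference = 1152 - 1007 = 145 minutes
= 2 hours 25 minutes


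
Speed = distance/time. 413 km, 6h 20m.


Distance: 413 km
Time: 6h 20m = 380 min = 380/60 = 19/3 hours
Speed = 413 ÷ (19/3) = 413 × 3 / 19 = 1239/19 ≈ 65.2 km/h

65.2 km/h


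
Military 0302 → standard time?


Hour: 3
3 < 12 → AM

3:02 AM


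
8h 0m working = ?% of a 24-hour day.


Time: 480 minutes
Day: 1440 minutes
Percentage = (480/1440) × 100 ≈ 33.3%

33.3%


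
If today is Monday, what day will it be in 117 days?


Start: Monday (index 0)
(0 + 117) mod 7
= 117 mod 7
= 5
Index 5 → Saturday

Saturday


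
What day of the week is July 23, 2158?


Zeller's congruence:
q=23, m=7, k=58, j=21
h = (23 + ⌊13×8/5⌋ + 58 + ⌊58/4⌋ + ⌊21/4⌋ - 2×21) mod 7
= (23 + 20 + 58 + 14 + 5 - 42) mod 7
= 78 mod 7 = 1
h=1 → Sunday

Sunday


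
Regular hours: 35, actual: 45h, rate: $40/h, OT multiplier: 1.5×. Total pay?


$2000.00

Regular: 35h × $40 = $1400.00
Overtime: 45 - 35 = 10h
OT pay: 10h × $40 × 1.5 = $600.00
Total = $1400.00 + $600.00 = $2000.00


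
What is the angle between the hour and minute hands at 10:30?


Hour hand = 10×30 + 30×0.5 = 315.0°
Minute hand = 30×6 = 180°
Difference = |315.0 - 180| = 135.0°

135.0°


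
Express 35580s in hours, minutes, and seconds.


9h 53m 0s

Hours: 35580 ÷ 3600 = 9 remainder 3180
Minutes: 3180 ÷ 60 = 53 remainder 0
Seconds: 0


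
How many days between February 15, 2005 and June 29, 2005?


134 days

From February 15, 2005 to June 29, 2005
Rest of February 2005: 28 - 15 = 13
Full months: March 31, April 30, May 31
Days into June 2005: 29
Total = 13 + 31 + 30 + 31 + 29 = 134 days


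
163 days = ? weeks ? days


Weeks: 163 ÷ 7 = 23 remainder 2

23 weeks 2 days


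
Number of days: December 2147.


Month: December (month 12)
December has 31 days

31 days


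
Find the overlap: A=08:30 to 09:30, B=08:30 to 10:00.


Meeting A: 510-570 (in minutes from midnight)
Meeting B: 510-600
Overlap start = max(510, 510) = 510
Overlap end = min(570, 600) = 570
Overlap = max(0, 570 - 510) = 60 min

60 minutes


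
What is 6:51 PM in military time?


Input: 6:51 PM
PM: 6 + 12 = 18

18:51


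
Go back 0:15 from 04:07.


03:52

Start: 247 minutes from midnight
Subtract: 15 minutes
Remaining: 247 - 15 = 232
Hours: 3, Minutes: 52


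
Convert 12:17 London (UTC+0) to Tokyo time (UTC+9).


Time difference = UTC+9 - UTC+0 = +9 hours
New hour = (12 + 9) mod 24
= 21 mod 24 = 21
Minutes unchanged → 21:17

21:17


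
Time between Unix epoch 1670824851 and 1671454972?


630121 seconds (175.0 hours / 7.29 days)

Difference = 1671454972 - 1670824851 = 630121 seconds
In hours: 630121 / 3600 ≈ 175.0
In days: 630121 / 86400 ≈ 7.29


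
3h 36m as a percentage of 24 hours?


0.1500 (15.00%)

Total minutes: 3×60 + 36 = 216
Day = 24×60 = 1440 minutes
Fraction = 216/1440 = 0.1500
As a percentage: 216/1440 × 100 = 15.00%


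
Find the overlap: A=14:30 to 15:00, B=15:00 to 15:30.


0 minutes

Meeting A: 870-900 (in minutes from midnight)
Meeting B: 900-930
Overlap start = max(870, 900) = 900
Overlap end = min(900, 930) = 900
Overlap = max(0, 900 - 900) = 0 min


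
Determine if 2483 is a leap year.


No

Rules: divisible by 4 AND (not by 100 OR by 400)
2483 ÷ 4 = 620 remainder 3 → not divisible by 4
Not divisible by 4 → not a leap year


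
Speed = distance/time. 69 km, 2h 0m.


Distance: 69 km
Time: 2 hours
Speed = 69 / 2 = 34.5 km/h

34.5 km/h


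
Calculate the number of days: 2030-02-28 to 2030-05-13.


From February 28, 2030 to May 13, 2030
Rest of February 2030: 28 - 28 = 0
Full months: March 31, April 30
Days into May 2030: 13
Total = 0 + 31 + 30 + 13 = 74 days

74 days


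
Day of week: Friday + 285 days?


Wednesday

Start: Friday (index 4)
(4 + 285) mod 7
= 289 mod 7
= 2
Index 2 → Wednesday


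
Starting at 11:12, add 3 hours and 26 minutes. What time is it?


Start: 672 minutes from midnight
Add: 206 minutes
Total: 878 minutes
Hours: 878 ÷ 60 = 14 remainder 38

14:38


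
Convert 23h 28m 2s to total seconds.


Hours: 23 × 3600 = 82800
Minutes: 28 × 60 = 1680
Seconds: 2
Total = 82800 + 1680 + 2 = 84482

84482 seconds


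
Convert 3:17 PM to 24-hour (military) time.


15:17

Input: 3:17 PM
PM: 3 + 12 = 15


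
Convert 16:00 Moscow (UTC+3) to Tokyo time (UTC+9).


Time difference = UTC+9 - UTC+3 = +6 hours
New hour = (16 + 6) mod 24
= 22 mod 24 = 22
Minutes unchanged → 22:00

22:00


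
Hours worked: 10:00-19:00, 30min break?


Total time = (19×60+0) - (10×60+0)
= 1140 - 600 = 540 min
Minus break: 540 - 30 = 510 min
= 8h 30m

8h 30m (510 minutes)


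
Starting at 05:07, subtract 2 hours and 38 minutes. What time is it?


02:29

Start: 307 minutes from midnight
Subtract: 158 minutes
Remaining: 307 - 158 = 149
Hours: 2, Minutes: 29


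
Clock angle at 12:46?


Hour hand (12 ≡ 0 on the dial): 0×30 + 46×0.5 = 23.0°
Minute hand = 46×6 = 276°
Difference = |23.0 - 276| = 253.0°
Since > 180°: 360 - 253.0 = 107.0°

107.0°


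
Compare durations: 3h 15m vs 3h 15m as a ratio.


1:1 (1.00)

Duration 1: 195 minutes
Duration 2: 195 minutes
Ratio = 195:195
GCD = 195
Simplified = 1:1
As a decimal: 1/1 = 1.00


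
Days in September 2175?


30 days

Month: September (month 9)
September has 30 days


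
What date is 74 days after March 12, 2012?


Start: March 12, 2012
Add 74 days
March 12 → April 1: 31 - 12 + 1 = 20 days (74 - 20 = 54 left)
April 1 → May 1: 30 - 1 + 1 = 30 days (54 - 30 = 24 left)
May 1 + 24 = May 25, 2012

May 25, 2012


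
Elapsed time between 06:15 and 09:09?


2h 54m

End time in minutes: 9×60 + 9 = 549
Start time in minutes: 6×60 + 15 = 375
Difference = 549 - 375 = 174 minutes
= 2 hours 54 minutes


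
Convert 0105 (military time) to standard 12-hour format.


1:05 AM

Hour: 1
1 < 12 → AM


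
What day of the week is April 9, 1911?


Zeller's congruence:
q=9, m=4, k=11, j=19
h = (9 + ⌊13×5/5⌋ + 11 + ⌊11/4⌋ + ⌊19/4⌋ - 2×19) mod 7
= (9 + 13 + 11 + 2 + 4 - 38) mod 7
= 1 mod 7 = 1
h=1 → Sunday

Sunday


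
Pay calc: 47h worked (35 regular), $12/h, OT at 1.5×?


Regular: 35h × $12 = $420.00
Overtime: 47 - 35 = 12h
OT pay: 12h × $12 × 1.5 = $216.00
Total = $420.00 + $216.00 = $636.00

$636.00


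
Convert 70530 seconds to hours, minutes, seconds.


19h 35m 30s

Hours: 70530 ÷ 3600 = 19 remainder 2130
Minutes: 2130 ÷ 60 = 35 remainder 30
Seconds: 30


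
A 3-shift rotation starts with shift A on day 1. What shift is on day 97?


Shifts: A, B, C
Start: A (index 0)
Day 97: (0 + 97 - 1) mod 3
= 96 mod 3
= 0
Index 0 → shift A

Shift A


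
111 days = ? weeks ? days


Weeks: 111 ÷ 7 = 15 remainder 6

15 weeks 6 days


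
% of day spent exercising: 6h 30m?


27.1%

Time: 390 minutes
Day: 1440 minutes
Percentage = (390/1440) × 100 ≈ 27.1%


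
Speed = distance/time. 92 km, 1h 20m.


69.0 km/h

Distance: 92 km
Time: 1h 20m = 80 min = 80/60 = 4/3 hours
Speed = 92 ÷ (4/3) = 92 × 3 / 4 = 276/4 = 69.0 km/h


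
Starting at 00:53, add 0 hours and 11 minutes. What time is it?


01:04

Start: 53 minutes from midnight
Add: 11 minutes
Total: 64 minutes
Hours: 64 ÷ 60 = 1 remainder 4


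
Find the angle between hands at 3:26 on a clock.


53.0°

Hour hand = 3×30 + 26×0.5 = 103.0°
Minute hand = 26×6 = 156°
Difference = |103.0 - 156| = 53.0°


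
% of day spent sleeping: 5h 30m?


Time: 330 minutes
Day: 1440 minutes
Percentage = (330/1440) × 100 ≈ 22.9%

22.9%


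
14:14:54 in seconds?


Hours: 14 × 3600 = 50400
Minutes: 14 × 60 = 840
Seconds: 54
Total = 50400 + 840 + 54 = 51294

51294 seconds


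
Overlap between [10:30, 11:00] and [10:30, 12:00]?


30 minutes

Meeting A: 630-660 (in minutes from midnight)
Meeting B: 630-720
Overlap start = max(630, 630) = 630
Overlap end = min(660, 720) = 660
Overlap = max(0, 660 - 630) = 30 min


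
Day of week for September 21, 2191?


Zeller's congruence:
q=21, m=9, k=91, j=21
h = (21 + ⌊13×10/5⌋ + 91 + ⌊91/4⌋ + ⌊21/4⌋ - 2×21) mod 7
= (21 + 26 + 91 + 22 + 5 - 42) mod 7
= 123 mod 7 = 4
h=4 → Wednesday

Wednesday


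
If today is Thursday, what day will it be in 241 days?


Start: Thursday (index 3)
(3 + 241) mod 7
= 244 mod 7
= 6
Index 6 → Sunday

Sunday


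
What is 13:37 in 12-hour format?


Hour: 13
13 - 12 = 1 → PM

1:37 PM


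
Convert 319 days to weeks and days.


Weeks: 319 ÷ 7 = 45 remainder 4

45 weeks 4 days


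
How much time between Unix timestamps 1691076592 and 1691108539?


31947 seconds (8.9 hours / 0.37 days)

Difference = 1691108539 - 1691076592 = 31947 seconds
In hours: 31947 / 3600 ≈ 8.9
In days: 31947 / 86400 ≈ 0.37


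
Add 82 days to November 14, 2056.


Start: November 14, 2056
Add 82 days
November 14 → December 1: 30 - 14 + 1 = 17 days (82 - 17 = 65 left)
December 1 → January 1: 31 - 1 + 1 = 31 days (65 - 31 = 34 left)
January 1 → February 1: 31 - 1 + 1 = 31 days (34 - 31 = 3 left)
February 1 + 3 = February 4, 2057

February 4, 2057


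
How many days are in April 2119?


30 days

Month: April (month 4)
April has 30 days


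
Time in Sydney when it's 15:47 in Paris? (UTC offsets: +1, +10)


Time difference = UTC+10 - UTC+1 = +9 hours
New hour = (15 + 9) mod 24
= 24 mod 24 = 0
Minutes unchanged → 00:47; 24 ≥ 24 → next day

00:47 (next day)


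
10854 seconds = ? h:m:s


Hours: 10854 ÷ 3600 = 3 remainder 54
Minutes: 54 ÷ 60 = 0 remainder 54
Seconds: 54

3h 0m 54s


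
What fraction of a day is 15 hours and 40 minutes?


Total minutes: 15×60 + 40 = 940
Day = 24×60 = 1440 minutes
Fraction = 940/1440 ≈ 0.6528
As a percentage: 940/1440 × 100 ≈ 65.28%

0.6528 (65.28%)


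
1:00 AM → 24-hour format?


Input: 1:00 AM
AM hour stays: 1

01:00


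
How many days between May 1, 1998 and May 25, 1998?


24 days

From May 1, 1998 to May 25, 1998
Same month: 25 - 1 = 24 days


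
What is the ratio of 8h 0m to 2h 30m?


16:5 (3.20)

Duration 1: 480 minutes
Duration 2: 150 minutes
Ratio = 480:150
GCD = 30
Simplified = 16:5
As a decimal: 16/5 = 3.20


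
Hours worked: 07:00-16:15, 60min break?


8h 15m (495 minutes)

Total time = (16×60+15) - (7×60+0)
= 975 - 420 = 555 min
Minus break: 555 - 60 = 495 min
= 8h 15m


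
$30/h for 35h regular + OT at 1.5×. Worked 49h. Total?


Regular: 35h × $30 = $1050.00
Overtime: 49 - 35 = 14h
OT pay: 14h × $30 × 1.5 = $630.00
Total = $1050.00 + $630.00 = $1680.00

$1680.00


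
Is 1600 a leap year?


Rules: divisible by 4 AND (not by 100 OR by 400)
1600 ÷ 4 = 400 exactly → divisible by 4
1600 ÷ 100 = 16 exactly → divisible by 100
1600 ÷ 400 = 4 exactly → divisible by 400
Divisible by 400 → leap year

Yes


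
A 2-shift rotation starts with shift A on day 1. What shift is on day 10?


Shifts: A, B
Start: A (index 0)
Day 10: (0 + 10 - 1) mod 2
= 9 mod 2
= 1
Index 1 → shift B

Shift B


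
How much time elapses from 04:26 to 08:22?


3h 56m

End time in minutes: 8×60 + 22 = 502
Start time in minutes: 4×60 + 26 = 266
Difference = 502 - 266 = 236 minutes
= 3 hours 56 minutes


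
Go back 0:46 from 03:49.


Start: 229 minutes from midnight
Subtract: 46 minutes
Remaining: 229 - 46 = 183
Hours: 3, Minutes: 3

03:03


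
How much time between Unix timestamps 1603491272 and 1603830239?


Difference = 1603830239 - 1603491272 = 338967 seconds
In hours: 338967 / 3600 ≈ 94.2
In days: 338967 / 86400 ≈ 3.92

338967 seconds (94.2 hours / 3.92 days)


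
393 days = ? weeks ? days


56 weeks 1 days

Weeks: 393 ÷ 7 = 56 remainder 1


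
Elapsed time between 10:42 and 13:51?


End time in minutes: 13×60 + 51 = 831
Start time in minutes: 10×60 + 42 = 642
Difference = 831 - 642 = 189 minutes
= 3 hours 9 minutes

3h 9m


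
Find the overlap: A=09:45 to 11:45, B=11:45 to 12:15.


Meeting A: 585-705 (in minutes from midnight)
Meeting B: 705-735
Overlap start = max(585, 705) = 705
Overlap end = min(705, 735) = 705
Overlap = max(0, 705 - 705) = 0 min

0 minutes


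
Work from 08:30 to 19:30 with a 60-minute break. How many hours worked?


10h 0m (600 minutes)

Total time = (19×60+30) - (8×60+30)
= 1170 - 510 = 660 min
Minus break: 660 - 60 = 600 min
= 10h 0m


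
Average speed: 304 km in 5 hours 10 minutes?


Distance: 304 km
Time: 5h 10m = 310 min = 310/60 = 31/6 hours
Speed = 304 ÷ (31/6) = 304 × 6 / 31 = 1824/31 ≈ 58.8 km/h

58.8 km/h


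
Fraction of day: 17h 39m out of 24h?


Total minutes: 17×60 + 39 = 1059
Day = 24×60 = 1440 minutes
Fraction = 1059/1440 ≈ 0.7354
As a percentage: 1059/1440 × 100 ≈ 73.54%

0.7354 (73.54%)


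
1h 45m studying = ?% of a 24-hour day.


7.3%

Time: 105 minutes
Day: 1440 minutes
Percentage = (105/1440) × 100 ≈ 7.3%


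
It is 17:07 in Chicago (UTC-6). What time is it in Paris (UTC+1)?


Time difference = UTC+1 - UTC-6 = +7 hours
New hour = (17 + 7) mod 24
= 24 mod 24 = 0
Minutes unchanged → 00:07; 24 ≥ 24 → next day

00:07 (next day)


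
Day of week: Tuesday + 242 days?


Start: Tuesday (index 1)
(1 + 242) mod 7
= 243 mod 7
= 5
Index 5 → Saturday

Saturday


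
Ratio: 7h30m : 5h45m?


Duration 1: 450 minutes
Duration 2: 345 minutes
Ratio = 450:345
GCD = 15
Simplified = 30:23
As a decimal: 30/23 ≈ 1.30

30:23 (1.30)


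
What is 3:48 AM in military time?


Input: 3:48 AM
AM hour stays: 3

03:48


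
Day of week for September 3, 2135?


Zeller's congruence:
q=3, m=9, k=35, j=21
h = (3 + ⌊13×10/5⌋ + 35 + ⌊35/4⌋ + ⌊21/4⌋ - 2×21) mod 7
= (3 + 26 + 35 + 8 + 5 - 42) mod 7
= 35 mod 7 = 0
h=0 → Saturday

Saturday


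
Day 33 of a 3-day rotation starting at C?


Shift B

Shifts: A, B, C
Start: C (index 2)
Day 33: (2 + 33 - 1) mod 3
= 34 mod 3
= 1
Index 1 → shift B


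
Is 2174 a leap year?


Rules: divisible by 4 AND (not by 100 OR by 400)
2174 ÷ 4 = 543 remainder 2 → not divisible by 4
Not divisible by 4 → not a leap year

No


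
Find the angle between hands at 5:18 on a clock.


Hour hand = 5×30 + 18×0.5 = 159.0°
Minute hand = 18×6 = 108°
Difference = |159.0 - 108| = 51.0°

51.0°


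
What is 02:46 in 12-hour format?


2:46 AM

Hour: 2
2 < 12 → AM


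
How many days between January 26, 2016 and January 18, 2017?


From January 26, 2016 to January 18, 2017
Rest of January 2016: 31 - 26 = 5
Full months: February 2016 29, March 31, April 30, May 31, June 30, July 31, August 31, September 30, October 31, November 30, December 31
Days into January 2017: 18
Total = 5 + 29 + 31 + 30 + 31 + 30 + 31 + 31 + 30 + 31 + 30 + 31 + 18 = 358 days

358 days


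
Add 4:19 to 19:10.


23:29

Start: 1150 minutes from midnight
Add: 259 minutes
Total: 1409 minutes
Hours: 1409 ÷ 60 = 23 remainder 29


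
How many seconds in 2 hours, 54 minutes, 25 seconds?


10465 seconds

Hours: 2 × 3600 = 7200
Minutes: 54 × 60 = 3240
Seconds: 25
Total = 7200 + 3240 + 25 = 10465


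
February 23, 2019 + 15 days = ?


March 10, 2019

Start: February 23, 2019
Add 15 days
February 23 → March 1: 28 - 23 + 1 = 6 days (15 - 6 = 9 left)
March 1 + 9 = March 10, 2019


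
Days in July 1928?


Month: July (month 7)
July has 31 days

31 days


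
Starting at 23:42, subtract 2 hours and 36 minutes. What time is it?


21:06

Start: 1422 minutes from midnight
Subtract: 156 minutes
Remaining: 1422 - 156 = 1266
Hours: 21, Minutes: 6


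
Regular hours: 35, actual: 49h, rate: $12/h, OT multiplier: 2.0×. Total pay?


$756.00

Regular: 35h × $12 = $420.00
Overtime: 49 - 35 = 14h
OT pay: 14h × $12 × 2.0 = $336.00
Total = $420.00 + $336.00 = $756.00


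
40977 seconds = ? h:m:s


Hours: 40977 ÷ 3600 = 11 remainder 1377
Minutes: 1377 ÷ 60 = 22 remainder 57
Seconds: 57

11h 22m 57s


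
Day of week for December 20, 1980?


Zeller's congruence:
q=20, m=12, k=80, j=19
h = (20 + ⌊13×13/5⌋ + 80 + ⌊80/4⌋ + ⌊19/4⌋ - 2×19) mod 7
= (20 + 33 + 80 + 20 + 4 - 38) mod 7
= 119 mod 7 = 0
h=0 → Saturday

Saturday


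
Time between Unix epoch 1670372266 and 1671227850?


Difference = 1671227850 - 1670372266 = 855584 seconds
In hours: 855584 / 3600 ≈ 237.7
In days: 855584 / 86400 ≈ 9.90

855584 seconds (237.7 hours / 9.90 days)


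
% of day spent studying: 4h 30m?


18.8%

Time: 270 minutes
Day: 1440 minutes
Percentage = (270/1440) × 100 ≈ 18.8%


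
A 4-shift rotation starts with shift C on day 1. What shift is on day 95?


Shift A

Shifts: A, B, C, D
Start: C (index 2)
Day 95: (2 + 95 - 1) mod 4
= 96 mod 4
= 0
Index 0 → shift A


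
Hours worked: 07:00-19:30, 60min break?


Total time = (19×60+30) - (7×60+0)
= 1170 - 420 = 750 min
Minus break: 750 - 60 = 690 min
= 11h 30m

11h 30m (690 minutes)


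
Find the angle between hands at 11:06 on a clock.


63.0°

Hour hand = 11×30 + 6×0.5 = 333.0°
Minute hand = 6×6 = 36°
Difference = |333.0 - 36| = 297.0°
Since > 180°: 360 - 297.0 = 63.0°


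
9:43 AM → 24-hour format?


09:43

Input: 9:43 AM
AM hour stays: 9


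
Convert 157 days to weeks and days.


22 weeks 3 days

Weeks: 157 ÷ 7 = 22 remainder 3


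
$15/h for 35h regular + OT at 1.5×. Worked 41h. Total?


$660.00

Regular: 35h × $15 = $525.00
Overtime: 41 - 35 = 6h
OT pay: 6h × $15 × 1.5 = $135.00
Total = $525.00 + $135.00 = $660.00


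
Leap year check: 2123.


Rules: divisible by 4 AND (not by 100 OR by 400)
2123 ÷ 4 = 530 remainder 3 → not divisible by 4
Not divisible by 4 → not a leap year

No


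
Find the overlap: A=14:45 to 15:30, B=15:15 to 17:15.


Meeting A: 885-930 (in minutes from midnight)
Meeting B: 915-1035
Overlap start = max(885, 915) = 915
Overlap end = min(930, 1035) = 930
Overlap = max(0, 930 - 915) = 15 min

15 minutes


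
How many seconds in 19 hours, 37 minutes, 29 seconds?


Hours: 19 × 3600 = 68400
Minutes: 37 × 60 = 2220
Seconds: 29
Total = 68400 + 2220 + 29 = 70649

70649 seconds


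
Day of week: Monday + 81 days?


Start: Monday (index 0)
(0 + 81) mod 7
= 81 mod 7
= 4
Index 4 → Friday

Friday


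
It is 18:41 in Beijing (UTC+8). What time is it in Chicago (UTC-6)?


Time difference = UTC-6 - UTC+8 = -14 hours
New hour = (18 -14) mod 24
= 4 mod 24 = 4
Minutes unchanged → 04:41

04:41


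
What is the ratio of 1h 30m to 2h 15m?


Duration 1: 90 minutes
Duration 2: 135 minutes
Ratio = 90:135
GCD = 45
Simplified = 2:3
As a decimal: 2/3 ≈ 0.67

2:3 (0.67)


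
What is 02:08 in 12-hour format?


2:08 AM

Hour: 2
2 < 12 → AM


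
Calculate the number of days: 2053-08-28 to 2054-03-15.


From August 28, 2053 to March 15, 2054
Rest of August 2053: 31 - 28 = 3
Full months: September 30, October 31, November 30, December 31, January 31, February 2054 28
Days into March 2054: 15
Total = 3 + 30 + 31 + 30 + 31 + 31 + 28 + 15 = 199 days

199 days


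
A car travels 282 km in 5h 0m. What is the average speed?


56.4 km/h

Distance: 282 km
Time: 5 hours
Speed = 282 / 5 = 56.4 km/h


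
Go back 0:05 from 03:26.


03:21

Start: 206 minutes from midnight
Subtract: 5 minutes
Remaining: 206 - 5 = 201
Hours: 3, Minutes: 21


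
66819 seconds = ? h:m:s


18h 33m 39s

Hours: 66819 ÷ 3600 = 18 remainder 2019
Minutes: 2019 ÷ 60 = 33 remainder 39
Seconds: 39


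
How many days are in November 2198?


Month: November (month 11)
November has 30 days

30 days


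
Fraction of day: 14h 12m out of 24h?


Total minutes: 14×60 + 12 = 852
Day = 24×60 = 1440 minutes
Fraction = 852/1440 ≈ 0.5917
As a percentage: 852/1440 × 100 ≈ 59.17%

0.5917 (59.17%)


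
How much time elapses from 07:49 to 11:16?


End time in minutes: 11×60 + 16 = 676
Start time in minutes: 7×60 + 49 = 469
Difference = 676 - 469 = 207 minutes
= 3 hours 27 minutes

3h 27m


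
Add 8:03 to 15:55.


23:58

Start: 955 minutes from midnight
Add: 483 minutes
Total: 1438 minutes
Hours: 1438 ÷ 60 = 23 remainder 58


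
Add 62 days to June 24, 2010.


Start: June 24, 2010
Add 62 days
June 24 → July 1: 30 - 24 + 1 = 7 days (62 - 7 = 55 left)
July 1 → August 1: 31 - 1 + 1 = 31 days (55 - 31 = 24 left)
August 1 + 24 = August 25, 2010

August 25, 2010


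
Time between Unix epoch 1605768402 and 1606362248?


593846 seconds (165.0 hours / 6.87 days)

Difference = 1606362248 - 1605768402 = 593846 seconds
In hours: 593846 / 3600 ≈ 165.0
In days: 593846 / 86400 ≈ 6.87


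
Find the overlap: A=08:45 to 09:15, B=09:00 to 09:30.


Meeting A: 525-555 (in minutes from midnight)
Meeting B: 540-570
Overlap start = max(525, 540) = 540
Overlap end = min(555, 570) = 555
Overlap = max(0, 555 - 540) = 15 min

15 minutes


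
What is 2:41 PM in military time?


Input: 2:41 PM
PM: 2 + 12 = 14

14:41


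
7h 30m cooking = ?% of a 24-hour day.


Time: 450 minutes
Day: 1440 minutes
Percentage = (450/1440) × 100 ≈ 31.3%

31.3%


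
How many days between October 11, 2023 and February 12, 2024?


124 days

From October 11, 2023 to February 12, 2024
Rest of October 2023: 31 - 11 = 20
Full months: November 30, December 31, January 31
Days into February 2024: 12
Total = 20 + 30 + 31 + 31 + 12 = 124 days


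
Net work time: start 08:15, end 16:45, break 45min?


7h 45m (465 minutes)

Total time = (16×60+45) - (8×60+15)
= 1005 - 495 = 510 min
Minus break: 510 - 45 = 465 min
= 7h 45m


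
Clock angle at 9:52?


16.0°

Hour hand = 9×30 + 52×0.5 = 296.0°
Minute hand = 52×6 = 312°
Difference = |296.0 - 312| = 16.0°


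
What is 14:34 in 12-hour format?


2:34 PM

Hour: 14
14 - 12 = 2 → PM


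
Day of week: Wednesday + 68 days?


Start: Wednesday (index 2)
(2 + 68) mod 7
= 70 mod 7
= 0
Index 0 → Monday

Monday


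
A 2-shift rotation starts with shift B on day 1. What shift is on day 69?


Shifts: A, B
Start: B (index 1)
Day 69: (1 + 69 - 1) mod 2
= 69 mod 2
= 1
Index 1 → shift B

Shift B


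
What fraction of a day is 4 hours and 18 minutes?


Total minutes: 4×60 + 18 = 258
Day = 24×60 = 1440 minutes
Fraction = 258/1440 ≈ 0.1792
As a percentage: 258/1440 × 100 ≈ 17.92%

0.1792 (17.92%)


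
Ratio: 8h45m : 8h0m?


35:32 (1.09)

Duration 1: 525 minutes
Duration 2: 480 minutes
Ratio = 525:480
GCD = 15
Simplified = 35:32
As a decimal: 35/32 ≈ 1.09


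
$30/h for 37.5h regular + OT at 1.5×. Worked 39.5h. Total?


Regular: 37.5h × $30 = $1125.00
Overtime: 39.5 - 37.5 = 2.0h
OT pay: 2.0h × $30 × 1.5 = $90.00
Total = $1125.00 + $90.00 = $1215.00

$1215.00


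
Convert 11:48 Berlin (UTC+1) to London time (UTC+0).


10:48

Time difference = UTC+0 - UTC+1 = -1 hours
New hour = (11 -1) mod 24
= 10 mod 24 = 10
Minutes unchanged → 10:48


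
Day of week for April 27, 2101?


Wednesday

Zeller's congruence:
q=27, m=4, k=1, j=21
h = (27 + ⌊13×5/5⌋ + 1 + ⌊1/4⌋ + ⌊21/4⌋ - 2×21) mod 7
= (27 + 13 + 1 + 0 + 5 - 42) mod 7
= 4 mod 7 = 4
h=4 → Wednesday


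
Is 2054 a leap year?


Rules: divisible by 4 AND (not by 100 OR by 400)
2054 ÷ 4 = 513 remainder 2 → not divisible by 4
Not divisible by 4 → not a leap year

No


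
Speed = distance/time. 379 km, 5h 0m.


Distance: 379 km
Time: 5 hours
Speed = 379 / 5 = 75.8 km/h

75.8 km/h


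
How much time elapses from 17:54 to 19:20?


1h 26m

End time in minutes: 19×60 + 20 = 1160
Start time in minutes: 17×60 + 54 = 1074
Difference = 1160 - 1074 = 86 minutes
= 1 hours 26 minutes


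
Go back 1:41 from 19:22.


Start: 1162 minutes from midnight
Subtract: 101 minutes
Remaining: 1162 - 101 = 1061
Hours: 17, Minutes: 41

17:41


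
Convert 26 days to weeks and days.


3 weeks 5 days

Weeks: 26 ÷ 7 = 3 remainder 5


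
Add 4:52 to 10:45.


15:37

Start: 645 minutes from midnight
Add: 292 minutes
Total: 937 minutes
Hours: 937 ÷ 60 = 15 remainder 37


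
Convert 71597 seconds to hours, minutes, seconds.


Hours: 71597 ÷ 3600 = 19 remainder 3197
Minutes: 3197 ÷ 60 = 53 remainder 17
Seconds: 17

19h 53m 17s


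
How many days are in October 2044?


Month: October (month 10)
October has 31 days

31 days


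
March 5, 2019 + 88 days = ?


Start: March 5, 2019
Add 88 days
March 5 → April 1: 31 - 5 + 1 = 27 days (88 - 27 = 61 left)
April 1 → May 1: 30 - 1 + 1 = 30 days (61 - 30 = 31 left)
May 1 → June 1: 31 - 1 + 1 = 31 days (31 - 31 = 0 left)
Land exactly on June 1, 2019

June 1, 2019


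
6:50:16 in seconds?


Hours: 6 × 3600 = 21600
Minutes: 50 × 60 = 3000
Seconds: 16
Total = 21600 + 3000 + 16 = 24616

24616 seconds


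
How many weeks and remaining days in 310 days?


Weeks: 310 ÷ 7 = 44 remainder 2

44 weeks 2 days


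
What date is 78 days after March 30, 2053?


Start: March 30, 2053
Add 78 days
March 30 → April 1: 31 - 30 + 1 = 2 days (78 - 2 = 76 left)
April 1 → May 1: 30 - 1 + 1 = 30 days (76 - 30 = 46 left)
May 1 → June 1: 31 - 1 + 1 = 31 days (46 - 31 = 15 left)
June 1 + 15 = June 16, 2053

June 16, 2053
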